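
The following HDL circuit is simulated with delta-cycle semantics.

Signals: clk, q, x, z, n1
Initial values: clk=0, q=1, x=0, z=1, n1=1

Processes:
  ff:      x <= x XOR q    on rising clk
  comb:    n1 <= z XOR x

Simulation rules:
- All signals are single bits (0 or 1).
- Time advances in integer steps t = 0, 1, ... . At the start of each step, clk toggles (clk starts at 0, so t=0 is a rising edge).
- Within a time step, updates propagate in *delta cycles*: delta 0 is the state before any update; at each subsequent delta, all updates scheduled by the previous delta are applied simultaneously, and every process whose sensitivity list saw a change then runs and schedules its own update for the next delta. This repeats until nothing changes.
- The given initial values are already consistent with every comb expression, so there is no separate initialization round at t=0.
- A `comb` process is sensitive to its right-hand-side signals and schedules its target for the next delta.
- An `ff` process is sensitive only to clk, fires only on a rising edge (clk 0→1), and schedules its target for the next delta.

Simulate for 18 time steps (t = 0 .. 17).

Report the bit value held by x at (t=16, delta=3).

1

t0.Δ0 q=1 n1=1 x=0 z=1 clk=0
t0.Δ1 q=1 n1=1 x=0 z=1 clk=1
t0.Δ2 q=1 n1=1 x=1 z=1 clk=1
t0.Δ3 q=1 n1=0 x=1 z=1 clk=1
t1.Δ0 q=1 n1=0 x=1 z=1 clk=1
t1.Δ1 q=1 n1=0 x=1 z=1 clk=0
t2.Δ0 q=1 n1=0 x=1 z=1 clk=0
t2.Δ1 q=1 n1=0 x=1 z=1 clk=1
t2.Δ2 q=1 n1=0 x=0 z=1 clk=1
t2.Δ3 q=1 n1=1 x=0 z=1 clk=1
t3.Δ0 q=1 n1=1 x=0 z=1 clk=1
t3.Δ1 q=1 n1=1 x=0 z=1 clk=0
t4.Δ0 q=1 n1=1 x=0 z=1 clk=0
t4.Δ1 q=1 n1=1 x=0 z=1 clk=1
t4.Δ2 q=1 n1=1 x=1 z=1 clk=1
t4.Δ3 q=1 n1=0 x=1 z=1 clk=1
t5.Δ0 q=1 n1=0 x=1 z=1 clk=1
t5.Δ1 q=1 n1=0 x=1 z=1 clk=0
t6.Δ0 q=1 n1=0 x=1 z=1 clk=0
t6.Δ1 q=1 n1=0 x=1 z=1 clk=1
t6.Δ2 q=1 n1=0 x=0 z=1 clk=1
t6.Δ3 q=1 n1=1 x=0 z=1 clk=1
t7.Δ0 q=1 n1=1 x=0 z=1 clk=1
t7.Δ1 q=1 n1=1 x=0 z=1 clk=0
t8.Δ0 q=1 n1=1 x=0 z=1 clk=0
t8.Δ1 q=1 n1=1 x=0 z=1 clk=1
t8.Δ2 q=1 n1=1 x=1 z=1 clk=1
t8.Δ3 q=1 n1=0 x=1 z=1 clk=1
t9.Δ0 q=1 n1=0 x=1 z=1 clk=1
t9.Δ1 q=1 n1=0 x=1 z=1 clk=0
t10.Δ0 q=1 n1=0 x=1 z=1 clk=0
t10.Δ1 q=1 n1=0 x=1 z=1 clk=1
t10.Δ2 q=1 n1=0 x=0 z=1 clk=1
t10.Δ3 q=1 n1=1 x=0 z=1 clk=1
t11.Δ0 q=1 n1=1 x=0 z=1 clk=1
t11.Δ1 q=1 n1=1 x=0 z=1 clk=0
t12.Δ0 q=1 n1=1 x=0 z=1 clk=0
t12.Δ1 q=1 n1=1 x=0 z=1 clk=1
t12.Δ2 q=1 n1=1 x=1 z=1 clk=1
t12.Δ3 q=1 n1=0 x=1 z=1 clk=1
t13.Δ0 q=1 n1=0 x=1 z=1 clk=1
t13.Δ1 q=1 n1=0 x=1 z=1 clk=0
t14.Δ0 q=1 n1=0 x=1 z=1 clk=0
t14.Δ1 q=1 n1=0 x=1 z=1 clk=1
t14.Δ2 q=1 n1=0 x=0 z=1 clk=1
t14.Δ3 q=1 n1=1 x=0 z=1 clk=1
t15.Δ0 q=1 n1=1 x=0 z=1 clk=1
t15.Δ1 q=1 n1=1 x=0 z=1 clk=0
t16.Δ0 q=1 n1=1 x=0 z=1 clk=0
t16.Δ1 q=1 n1=1 x=0 z=1 clk=1
t16.Δ2 q=1 n1=1 x=1 z=1 clk=1
t16.Δ3 q=1 n1=0 x=1 z=1 clk=1
t17.Δ0 q=1 n1=0 x=1 z=1 clk=1
t17.Δ1 q=1 n1=0 x=1 z=1 clk=0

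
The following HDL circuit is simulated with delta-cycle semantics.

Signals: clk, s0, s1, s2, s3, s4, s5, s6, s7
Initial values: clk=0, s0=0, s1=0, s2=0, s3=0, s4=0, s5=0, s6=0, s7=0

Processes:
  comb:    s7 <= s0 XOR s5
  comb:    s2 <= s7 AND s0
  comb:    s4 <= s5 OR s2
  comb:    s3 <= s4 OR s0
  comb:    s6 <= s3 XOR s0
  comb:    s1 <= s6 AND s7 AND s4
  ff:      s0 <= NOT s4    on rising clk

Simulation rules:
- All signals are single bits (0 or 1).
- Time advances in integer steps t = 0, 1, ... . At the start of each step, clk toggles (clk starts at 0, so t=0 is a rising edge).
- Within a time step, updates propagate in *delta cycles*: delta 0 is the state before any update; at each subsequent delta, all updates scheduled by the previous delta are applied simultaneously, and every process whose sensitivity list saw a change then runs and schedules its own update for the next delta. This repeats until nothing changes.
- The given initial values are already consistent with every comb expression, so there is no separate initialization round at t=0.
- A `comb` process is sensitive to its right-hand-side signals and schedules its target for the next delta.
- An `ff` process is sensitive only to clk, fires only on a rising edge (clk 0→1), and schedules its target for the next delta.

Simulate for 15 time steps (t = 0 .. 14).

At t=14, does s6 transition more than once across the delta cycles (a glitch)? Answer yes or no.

yes

t=0 Δ0: s0=0 clk=0 s5=0 s1=0 s4=0 s2=0 s7=0 s3=0 s6=0
  Δ1: clk:0→1
  Δ2: s0:0→1
  Δ3: s7:0→1, s3:0→1, s6:0→1
  Δ4: s2:0→1, s6:1→0
  Δ5: s4:0→1
  (5Δ to stable)
t=1 Δ0: s0=1 clk=1 s5=0 s1=0 s4=1 s2=1 s7=1 s3=1 s6=0
  Δ1: clk:1→0
  (1Δ to stable)
t=2 Δ0: s0=1 clk=0 s5=0 s1=0 s4=1 s2=1 s7=1 s3=1 s6=0
  Δ1: clk:0→1
  Δ2: s0:1→0
  Δ3: s2:1→0, s7:1→0, s6:0→1
  Δ4: s4:1→0
  Δ5: s3:1→0
  Δ6: s6:1→0
  (6Δ to stable)
t=3 Δ0: s0=0 clk=1 s5=0 s1=0 s4=0 s2=0 s7=0 s3=0 s6=0
  Δ1: clk:1→0
  (1Δ to stable)
t=4 Δ0: s0=0 clk=0 s5=0 s1=0 s4=0 s2=0 s7=0 s3=0 s6=0
  Δ1: clk:0→1
  Δ2: s0:0→1
  Δ3: s7:0→1, s3:0→1, s6:0→1
  Δ4: s2:0→1, s6:1→0
  Δ5: s4:0→1
  (5Δ to stable)
t=5 Δ0: s0=1 clk=1 s5=0 s1=0 s4=1 s2=1 s7=1 s3=1 s6=0
  Δ1: clk:1→0
  (1Δ to stable)
t=6 Δ0: s0=1 clk=0 s5=0 s1=0 s4=1 s2=1 s7=1 s3=1 s6=0
  Δ1: clk:0→1
  Δ2: s0:1→0
  Δ3: s2:1→0, s7:1→0, s6:0→1
  Δ4: s4:1→0
  Δ5: s3:1→0
  Δ6: s6:1→0
  (6Δ to stable)
t=7 Δ0: s0=0 clk=1 s5=0 s1=0 s4=0 s2=0 s7=0 s3=0 s6=0
  Δ1: clk:1→0
  (1Δ to stable)
t=8 Δ0: s0=0 clk=0 s5=0 s1=0 s4=0 s2=0 s7=0 s3=0 s6=0
  Δ1: clk:0→1
  Δ2: s0:0→1
  Δ3: s7:0→1, s3:0→1, s6:0→1
  Δ4: s2:0→1, s6:1→0
  Δ5: s4:0→1
  (5Δ to stable)
t=9 Δ0: s0=1 clk=1 s5=0 s1=0 s4=1 s2=1 s7=1 s3=1 s6=0
  Δ1: clk:1→0
  (1Δ to stable)
t=10 Δ0: s0=1 clk=0 s5=0 s1=0 s4=1 s2=1 s7=1 s3=1 s6=0
  Δ1: clk:0→1
  Δ2: s0:1→0
  Δ3: s2:1→0, s7:1→0, s6:0→1
  Δ4: s4:1→0
  Δ5: s3:1→0
  Δ6: s6:1→0
  (6Δ to stable)
t=11 Δ0: s0=0 clk=1 s5=0 s1=0 s4=0 s2=0 s7=0 s3=0 s6=0
  Δ1: clk:1→0
  (1Δ to stable)
t=12 Δ0: s0=0 clk=0 s5=0 s1=0 s4=0 s2=0 s7=0 s3=0 s6=0
  Δ1: clk:0→1
  Δ2: s0:0→1
  Δ3: s7:0→1, s3:0→1, s6:0→1
  Δ4: s2:0→1, s6:1→0
  Δ5: s4:0→1
  (5Δ to stable)
t=13 Δ0: s0=1 clk=1 s5=0 s1=0 s4=1 s2=1 s7=1 s3=1 s6=0
  Δ1: clk:1→0
  (1Δ to stable)
t=14 Δ0: s0=1 clk=0 s5=0 s1=0 s4=1 s2=1 s7=1 s3=1 s6=0
  Δ1: clk:0→1
  Δ2: s0:1→0
  Δ3: s2:1→0, s7:1→0, s6:0→1
  Δ4: s4:1→0
  Δ5: s3:1→0
  Δ6: s6:1→0
  (6Δ to stable)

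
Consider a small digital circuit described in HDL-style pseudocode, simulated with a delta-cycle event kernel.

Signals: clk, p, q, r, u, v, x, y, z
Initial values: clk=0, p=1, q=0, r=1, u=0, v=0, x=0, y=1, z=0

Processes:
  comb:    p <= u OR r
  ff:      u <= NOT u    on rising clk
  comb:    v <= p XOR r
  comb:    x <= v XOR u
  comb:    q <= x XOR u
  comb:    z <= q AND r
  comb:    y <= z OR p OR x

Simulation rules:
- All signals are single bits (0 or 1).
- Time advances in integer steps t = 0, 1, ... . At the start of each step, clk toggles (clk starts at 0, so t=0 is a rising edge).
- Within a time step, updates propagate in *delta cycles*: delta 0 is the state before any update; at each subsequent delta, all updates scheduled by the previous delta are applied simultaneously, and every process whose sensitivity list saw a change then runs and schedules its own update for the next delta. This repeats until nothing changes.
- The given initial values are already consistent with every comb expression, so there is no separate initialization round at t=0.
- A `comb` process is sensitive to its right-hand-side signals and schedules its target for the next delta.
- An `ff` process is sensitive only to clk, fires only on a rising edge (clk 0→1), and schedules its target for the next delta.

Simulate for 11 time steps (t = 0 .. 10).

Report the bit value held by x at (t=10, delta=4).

t=0 Δ0: u=0 z=0 x=0 v=0 p=1 y=1 r=1 clk=0 q=0
  Δ1: clk:0→1
  Δ2: u:0→1
  Δ3: x:0→1, q:0→1
  Δ4: z:0→1, q:1→0
  Δ5: z:1→0
  (5Δ to stable)
t=1 Δ0: u=1 z=0 x=1 v=0 p=1 y=1 r=1 clk=1 q=0
  Δ1: clk:1→0
  (1Δ to stable)
t=2 Δ0: u=1 z=0 x=1 v=0 p=1 y=1 r=1 clk=0 q=0
  Δ1: clk:0→1
  Δ2: u:1→0
  Δ3: x:1→0, q:0→1
  Δ4: z:0→1, q:1→0
  Δ5: z:1→0
  (5Δ to stable)
t=3 Δ0: u=0 z=0 x=0 v=0 p=1 y=1 r=1 clk=1 q=0
  Δ1: clk:1→0
  (1Δ to stable)
t=4 Δ0: u=0 z=0 x=0 v=0 p=1 y=1 r=1 clk=0 q=0
  Δ1: clk:0→1
  Δ2: u:0→1
  Δ3: x:0→1, q:0→1
  Δ4: z:0→1, q:1→0
  Δ5: z:1→0
  (5Δ to stable)
t=5 Δ0: u=1 z=0 x=1 v=0 p=1 y=1 r=1 clk=1 q=0
  Δ1: clk:1→0
  (1Δ to stable)
t=6 Δ0: u=1 z=0 x=1 v=0 p=1 y=1 r=1 clk=0 q=0
  Δ1: clk:0→1
  Δ2: u:1→0
  Δ3: x:1→0, q:0→1
  Δ4: z:0→1, q:1→0
  Δ5: z:1→0
  (5Δ to stable)
t=7 Δ0: u=0 z=0 x=0 v=0 p=1 y=1 r=1 clk=1 q=0
  Δ1: clk:1→0
  (1Δ to stable)
t=8 Δ0: u=0 z=0 x=0 v=0 p=1 y=1 r=1 clk=0 q=0
  Δ1: clk:0→1
  Δ2: u:0→1
  Δ3: x:0→1, q:0→1
  Δ4: z:0→1, q:1→0
  Δ5: z:1→0
  (5Δ to stable)
t=9 Δ0: u=1 z=0 x=1 v=0 p=1 y=1 r=1 clk=1 q=0
  Δ1: clk:1→0
  (1Δ to stable)
t=10 Δ0: u=1 z=0 x=1 v=0 p=1 y=1 r=1 clk=0 q=0
  Δ1: clk:0→1
  Δ2: u:1→0
  Δ3: x:1→0, q:0→1
  Δ4: z:0→1, q:1→0
  Δ5: z:1→0
  (5Δ to stable)

0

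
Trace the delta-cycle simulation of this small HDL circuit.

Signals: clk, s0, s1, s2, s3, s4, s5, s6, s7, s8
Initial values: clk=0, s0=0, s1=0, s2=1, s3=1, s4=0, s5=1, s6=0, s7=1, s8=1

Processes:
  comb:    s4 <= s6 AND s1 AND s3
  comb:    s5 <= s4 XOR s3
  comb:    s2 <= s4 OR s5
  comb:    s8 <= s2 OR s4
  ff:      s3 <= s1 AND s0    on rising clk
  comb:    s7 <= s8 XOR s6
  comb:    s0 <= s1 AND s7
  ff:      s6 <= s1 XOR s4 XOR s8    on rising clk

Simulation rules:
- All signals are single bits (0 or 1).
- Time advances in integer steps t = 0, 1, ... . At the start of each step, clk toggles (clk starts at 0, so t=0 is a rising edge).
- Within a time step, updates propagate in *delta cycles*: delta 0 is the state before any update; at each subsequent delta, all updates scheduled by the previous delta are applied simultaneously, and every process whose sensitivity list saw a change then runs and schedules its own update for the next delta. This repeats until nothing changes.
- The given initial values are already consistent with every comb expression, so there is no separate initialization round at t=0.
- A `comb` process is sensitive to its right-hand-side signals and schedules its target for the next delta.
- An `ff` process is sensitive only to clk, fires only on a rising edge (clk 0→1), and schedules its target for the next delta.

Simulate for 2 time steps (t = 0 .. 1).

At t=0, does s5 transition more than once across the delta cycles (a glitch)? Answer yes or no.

[bits: s6,s4,s1,s2,clk,s0,s5,s7,s8,s3]
t=0: Δ0=0001001111 Δ1=0001101111 Δ2=1001101110 Δ3=1001100010 Δ4=1000100010 Δ5=1000100000 Δ6=1000100100 | 6Δ
t=1: Δ0=1000100100 Δ1=1000000100 | 1Δ

no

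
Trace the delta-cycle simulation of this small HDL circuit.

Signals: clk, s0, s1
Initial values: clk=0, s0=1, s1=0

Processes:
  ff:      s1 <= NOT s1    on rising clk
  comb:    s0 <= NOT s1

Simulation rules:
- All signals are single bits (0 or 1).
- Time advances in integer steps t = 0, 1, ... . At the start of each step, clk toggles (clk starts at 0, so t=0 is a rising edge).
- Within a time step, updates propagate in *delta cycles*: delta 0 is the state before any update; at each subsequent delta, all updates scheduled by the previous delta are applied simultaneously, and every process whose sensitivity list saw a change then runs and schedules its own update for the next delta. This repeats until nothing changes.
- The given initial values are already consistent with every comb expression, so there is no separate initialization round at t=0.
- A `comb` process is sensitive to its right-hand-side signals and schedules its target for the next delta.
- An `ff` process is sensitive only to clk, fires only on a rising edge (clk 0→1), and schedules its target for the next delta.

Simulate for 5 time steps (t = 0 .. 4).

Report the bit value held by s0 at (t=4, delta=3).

0

t0.Δ0 clk=0 s1=0 s0=1
t0.Δ1 clk=1 s1=0 s0=1
t0.Δ2 clk=1 s1=1 s0=1
t0.Δ3 clk=1 s1=1 s0=0
t1.Δ0 clk=1 s1=1 s0=0
t1.Δ1 clk=0 s1=1 s0=0
t2.Δ0 clk=0 s1=1 s0=0
t2.Δ1 clk=1 s1=1 s0=0
t2.Δ2 clk=1 s1=0 s0=0
t2.Δ3 clk=1 s1=0 s0=1
t3.Δ0 clk=1 s1=0 s0=1
t3.Δ1 clk=0 s1=0 s0=1
t4.Δ0 clk=0 s1=0 s0=1
t4.Δ1 clk=1 s1=0 s0=1
t4.Δ2 clk=1 s1=1 s0=1
t4.Δ3 clk=1 s1=1 s0=0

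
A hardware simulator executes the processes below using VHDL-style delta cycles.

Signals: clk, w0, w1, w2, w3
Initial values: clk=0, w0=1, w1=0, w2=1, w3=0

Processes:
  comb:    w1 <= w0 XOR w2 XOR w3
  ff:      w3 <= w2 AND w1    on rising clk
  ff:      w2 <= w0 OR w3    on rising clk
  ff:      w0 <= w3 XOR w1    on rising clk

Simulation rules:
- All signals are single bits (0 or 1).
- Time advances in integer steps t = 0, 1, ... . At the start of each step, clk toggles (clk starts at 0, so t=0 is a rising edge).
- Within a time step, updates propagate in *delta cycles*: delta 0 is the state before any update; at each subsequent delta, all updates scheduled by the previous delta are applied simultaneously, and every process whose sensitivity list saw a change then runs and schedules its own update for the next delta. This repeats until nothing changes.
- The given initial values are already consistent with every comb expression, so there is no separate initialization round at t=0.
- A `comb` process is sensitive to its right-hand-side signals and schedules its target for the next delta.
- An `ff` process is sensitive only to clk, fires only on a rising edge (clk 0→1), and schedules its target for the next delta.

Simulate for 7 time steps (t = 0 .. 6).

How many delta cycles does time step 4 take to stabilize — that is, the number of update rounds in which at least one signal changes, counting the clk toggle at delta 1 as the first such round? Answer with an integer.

2

t=0 Δ0: clk=0 w3=0 w1=0 w0=1 w2=1
  Δ1: clk:0→1
  Δ2: w0:1→0
  Δ3: w1:0→1
  (3Δ to stable)
t=1 Δ0: clk=1 w3=0 w1=1 w0=0 w2=1
  Δ1: clk:1→0
  (1Δ to stable)
t=2 Δ0: clk=0 w3=0 w1=1 w0=0 w2=1
  Δ1: clk:0→1
  Δ2: w3:0→1, w0:0→1, w2:1→0
  Δ3: w1:1→0
  (3Δ to stable)
t=3 Δ0: clk=1 w3=1 w1=0 w0=1 w2=0
  Δ1: clk:1→0
  (1Δ to stable)
t=4 Δ0: clk=0 w3=1 w1=0 w0=1 w2=0
  Δ1: clk:0→1
  Δ2: w3:1→0, w2:0→1
  (2Δ to stable)
t=5 Δ0: clk=1 w3=0 w1=0 w0=1 w2=1
  Δ1: clk:1→0
  (1Δ to stable)
t=6 Δ0: clk=0 w3=0 w1=0 w0=1 w2=1
  Δ1: clk:0→1
  Δ2: w0:1→0
  Δ3: w1:0→1
  (3Δ to stable)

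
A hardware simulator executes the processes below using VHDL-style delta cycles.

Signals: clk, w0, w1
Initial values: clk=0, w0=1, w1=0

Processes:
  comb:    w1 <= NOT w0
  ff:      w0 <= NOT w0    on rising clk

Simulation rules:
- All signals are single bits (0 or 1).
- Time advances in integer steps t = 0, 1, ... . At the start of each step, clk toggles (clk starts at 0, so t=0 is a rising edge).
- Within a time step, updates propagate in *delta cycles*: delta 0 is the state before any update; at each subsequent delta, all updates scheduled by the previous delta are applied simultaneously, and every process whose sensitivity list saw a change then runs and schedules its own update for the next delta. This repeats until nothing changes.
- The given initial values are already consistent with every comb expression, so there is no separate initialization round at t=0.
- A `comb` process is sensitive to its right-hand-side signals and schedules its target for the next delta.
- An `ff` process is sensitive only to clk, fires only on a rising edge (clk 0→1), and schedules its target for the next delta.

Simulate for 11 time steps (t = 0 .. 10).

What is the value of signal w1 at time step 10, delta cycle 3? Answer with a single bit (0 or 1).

0

t0.Δ0 w0=1 w1=0 clk=0
t0.Δ1 w0=1 w1=0 clk=1
t0.Δ2 w0=0 w1=0 clk=1
t0.Δ3 w0=0 w1=1 clk=1
t1.Δ0 w0=0 w1=1 clk=1
t1.Δ1 w0=0 w1=1 clk=0
t2.Δ0 w0=0 w1=1 clk=0
t2.Δ1 w0=0 w1=1 clk=1
t2.Δ2 w0=1 w1=1 clk=1
t2.Δ3 w0=1 w1=0 clk=1
t3.Δ0 w0=1 w1=0 clk=1
t3.Δ1 w0=1 w1=0 clk=0
t4.Δ0 w0=1 w1=0 clk=0
t4.Δ1 w0=1 w1=0 clk=1
t4.Δ2 w0=0 w1=0 clk=1
t4.Δ3 w0=0 w1=1 clk=1
t5.Δ0 w0=0 w1=1 clk=1
t5.Δ1 w0=0 w1=1 clk=0
t6.Δ0 w0=0 w1=1 clk=0
t6.Δ1 w0=0 w1=1 clk=1
t6.Δ2 w0=1 w1=1 clk=1
t6.Δ3 w0=1 w1=0 clk=1
t7.Δ0 w0=1 w1=0 clk=1
t7.Δ1 w0=1 w1=0 clk=0
t8.Δ0 w0=1 w1=0 clk=0
t8.Δ1 w0=1 w1=0 clk=1
t8.Δ2 w0=0 w1=0 clk=1
t8.Δ3 w0=0 w1=1 clk=1
t9.Δ0 w0=0 w1=1 clk=1
t9.Δ1 w0=0 w1=1 clk=0
t10.Δ0 w0=0 w1=1 clk=0
t10.Δ1 w0=0 w1=1 clk=1
t10.Δ2 w0=1 w1=1 clk=1
t10.Δ3 w0=1 w1=0 clk=1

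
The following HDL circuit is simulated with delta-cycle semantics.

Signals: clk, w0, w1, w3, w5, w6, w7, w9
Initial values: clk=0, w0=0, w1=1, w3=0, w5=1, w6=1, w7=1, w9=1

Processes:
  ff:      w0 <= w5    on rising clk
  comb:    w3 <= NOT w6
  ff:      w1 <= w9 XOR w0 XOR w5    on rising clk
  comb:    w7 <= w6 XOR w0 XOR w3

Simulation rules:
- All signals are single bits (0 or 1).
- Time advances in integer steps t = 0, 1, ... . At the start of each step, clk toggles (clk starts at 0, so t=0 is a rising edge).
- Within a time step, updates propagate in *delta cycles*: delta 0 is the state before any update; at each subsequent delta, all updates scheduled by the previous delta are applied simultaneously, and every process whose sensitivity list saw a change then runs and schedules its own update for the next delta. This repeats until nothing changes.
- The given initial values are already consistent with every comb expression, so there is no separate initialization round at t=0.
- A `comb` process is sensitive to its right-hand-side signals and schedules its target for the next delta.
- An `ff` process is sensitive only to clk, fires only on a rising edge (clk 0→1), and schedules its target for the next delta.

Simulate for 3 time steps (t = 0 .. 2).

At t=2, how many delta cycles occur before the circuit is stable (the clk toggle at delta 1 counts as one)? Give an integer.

2

t=0 Δ0: w3=0 w1=1 w0=0 w9=1 clk=0 w5=1 w7=1 w6=1
  Δ1: clk:0→1
  Δ2: w1:1→0, w0:0→1
  Δ3: w7:1→0
  (3Δ to stable)
t=1 Δ0: w3=0 w1=0 w0=1 w9=1 clk=1 w5=1 w7=0 w6=1
  Δ1: clk:1→0
  (1Δ to stable)
t=2 Δ0: w3=0 w1=0 w0=1 w9=1 clk=0 w5=1 w7=0 w6=1
  Δ1: clk:0→1
  Δ2: w1:0→1
  (2Δ to stable)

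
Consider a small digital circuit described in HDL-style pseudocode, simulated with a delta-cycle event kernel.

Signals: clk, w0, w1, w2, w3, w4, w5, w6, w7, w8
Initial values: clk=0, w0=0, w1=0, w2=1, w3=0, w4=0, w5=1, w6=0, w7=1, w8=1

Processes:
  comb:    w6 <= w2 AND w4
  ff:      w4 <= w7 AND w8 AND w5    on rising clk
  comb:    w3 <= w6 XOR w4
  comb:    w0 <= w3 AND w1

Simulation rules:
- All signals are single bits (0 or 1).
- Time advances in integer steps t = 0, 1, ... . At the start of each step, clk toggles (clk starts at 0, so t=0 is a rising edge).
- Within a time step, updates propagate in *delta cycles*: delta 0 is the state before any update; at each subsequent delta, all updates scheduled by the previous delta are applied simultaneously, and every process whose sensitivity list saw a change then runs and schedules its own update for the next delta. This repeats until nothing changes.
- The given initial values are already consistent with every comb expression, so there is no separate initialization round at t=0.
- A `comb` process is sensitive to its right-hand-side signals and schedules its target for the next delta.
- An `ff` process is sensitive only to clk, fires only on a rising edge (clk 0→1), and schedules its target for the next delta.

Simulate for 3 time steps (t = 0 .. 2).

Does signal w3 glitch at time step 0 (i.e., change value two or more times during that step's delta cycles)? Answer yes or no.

yes

t=0 Δ0: w2=1 w8=1 w7=1 clk=0 w1=0 w0=0 w3=0 w6=0 w4=0 w5=1
  Δ1: clk:0→1
  Δ2: w4:0→1
  Δ3: w3:0→1, w6:0→1
  Δ4: w3:1→0
  (4Δ to stable)
t=1 Δ0: w2=1 w8=1 w7=1 clk=1 w1=0 w0=0 w3=0 w6=1 w4=1 w5=1
  Δ1: clk:1→0
  (1Δ to stable)
t=2 Δ0: w2=1 w8=1 w7=1 clk=0 w1=0 w0=0 w3=0 w6=1 w4=1 w5=1
  Δ1: clk:0→1
  (1Δ to stable)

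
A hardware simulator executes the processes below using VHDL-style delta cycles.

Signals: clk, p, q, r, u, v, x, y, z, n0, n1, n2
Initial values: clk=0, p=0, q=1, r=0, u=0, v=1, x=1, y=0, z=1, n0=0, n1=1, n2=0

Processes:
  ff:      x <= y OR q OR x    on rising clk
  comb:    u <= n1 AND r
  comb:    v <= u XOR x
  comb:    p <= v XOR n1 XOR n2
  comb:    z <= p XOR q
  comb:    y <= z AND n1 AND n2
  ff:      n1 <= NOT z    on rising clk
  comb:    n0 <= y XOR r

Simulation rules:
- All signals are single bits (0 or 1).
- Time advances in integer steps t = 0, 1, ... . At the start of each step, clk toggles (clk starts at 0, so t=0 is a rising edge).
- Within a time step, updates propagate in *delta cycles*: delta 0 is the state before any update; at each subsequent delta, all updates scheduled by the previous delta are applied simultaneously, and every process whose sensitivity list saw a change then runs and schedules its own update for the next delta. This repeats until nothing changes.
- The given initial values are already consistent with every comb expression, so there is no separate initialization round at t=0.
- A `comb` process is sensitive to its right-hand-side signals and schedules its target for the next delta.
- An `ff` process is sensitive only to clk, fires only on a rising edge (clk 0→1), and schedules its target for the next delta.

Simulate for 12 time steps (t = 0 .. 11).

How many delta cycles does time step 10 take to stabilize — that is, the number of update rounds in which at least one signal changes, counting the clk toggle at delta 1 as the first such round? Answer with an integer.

4

[bits: x,n1,r,p,q,u,n2,y,z,clk,v,n0]
t=0: Δ0=110010001010 Δ1=110010001110 Δ2=100010001110 Δ3=100110001110 Δ4=100110000110 | 4Δ
t=1: Δ0=100110000110 Δ1=100110000010 | 1Δ
t=2: Δ0=100110000010 Δ1=100110000110 Δ2=110110000110 Δ3=110010000110 Δ4=110010001110 | 4Δ
t=3: Δ0=110010001110 Δ1=110010001010 | 1Δ
t=4: Δ0=110010001010 Δ1=110010001110 Δ2=100010001110 Δ3=100110001110 Δ4=100110000110 | 4Δ
t=5: Δ0=100110000110 Δ1=100110000010 | 1Δ
t=6: Δ0=100110000010 Δ1=100110000110 Δ2=110110000110 Δ3=110010000110 Δ4=110010001110 | 4Δ
t=7: Δ0=110010001110 Δ1=110010001010 | 1Δ
t=8: Δ0=110010001010 Δ1=110010001110 Δ2=100010001110 Δ3=100110001110 Δ4=100110000110 | 4Δ
t=9: Δ0=100110000110 Δ1=100110000010 | 1Δ
t=10: Δ0=100110000010 Δ1=100110000110 Δ2=110110000110 Δ3=110010000110 Δ4=110010001110 | 4Δ
t=11: Δ0=110010001110 Δ1=110010001010 | 1Δ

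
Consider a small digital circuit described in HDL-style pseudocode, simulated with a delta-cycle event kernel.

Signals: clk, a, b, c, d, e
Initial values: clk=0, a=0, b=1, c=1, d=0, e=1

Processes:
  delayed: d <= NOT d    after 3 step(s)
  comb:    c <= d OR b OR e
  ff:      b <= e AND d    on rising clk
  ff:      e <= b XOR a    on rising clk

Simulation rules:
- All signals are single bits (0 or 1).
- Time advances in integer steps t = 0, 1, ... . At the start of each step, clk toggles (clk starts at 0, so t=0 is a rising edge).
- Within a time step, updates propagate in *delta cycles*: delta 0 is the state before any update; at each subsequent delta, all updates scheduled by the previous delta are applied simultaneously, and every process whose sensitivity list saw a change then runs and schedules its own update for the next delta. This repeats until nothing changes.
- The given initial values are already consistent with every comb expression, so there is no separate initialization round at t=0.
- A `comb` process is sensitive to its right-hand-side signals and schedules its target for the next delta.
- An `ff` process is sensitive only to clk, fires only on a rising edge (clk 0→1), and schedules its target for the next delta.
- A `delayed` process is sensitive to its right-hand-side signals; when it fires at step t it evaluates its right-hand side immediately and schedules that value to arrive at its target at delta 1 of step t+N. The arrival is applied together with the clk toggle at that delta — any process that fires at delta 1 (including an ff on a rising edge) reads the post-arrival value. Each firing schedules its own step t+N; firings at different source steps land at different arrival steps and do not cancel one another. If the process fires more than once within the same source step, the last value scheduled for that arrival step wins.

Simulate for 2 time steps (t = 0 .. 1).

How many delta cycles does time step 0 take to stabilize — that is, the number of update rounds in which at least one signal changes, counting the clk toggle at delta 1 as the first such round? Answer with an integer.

2

t=0 Δ0: b=1 c=1 clk=0 e=1 a=0 d=0
  Δ1: clk:0→1
  Δ2: b:1→0
  (2Δ to stable)
t=1 Δ0: b=0 c=1 clk=1 e=1 a=0 d=0
  Δ1: clk:1→0
  (1Δ to stable)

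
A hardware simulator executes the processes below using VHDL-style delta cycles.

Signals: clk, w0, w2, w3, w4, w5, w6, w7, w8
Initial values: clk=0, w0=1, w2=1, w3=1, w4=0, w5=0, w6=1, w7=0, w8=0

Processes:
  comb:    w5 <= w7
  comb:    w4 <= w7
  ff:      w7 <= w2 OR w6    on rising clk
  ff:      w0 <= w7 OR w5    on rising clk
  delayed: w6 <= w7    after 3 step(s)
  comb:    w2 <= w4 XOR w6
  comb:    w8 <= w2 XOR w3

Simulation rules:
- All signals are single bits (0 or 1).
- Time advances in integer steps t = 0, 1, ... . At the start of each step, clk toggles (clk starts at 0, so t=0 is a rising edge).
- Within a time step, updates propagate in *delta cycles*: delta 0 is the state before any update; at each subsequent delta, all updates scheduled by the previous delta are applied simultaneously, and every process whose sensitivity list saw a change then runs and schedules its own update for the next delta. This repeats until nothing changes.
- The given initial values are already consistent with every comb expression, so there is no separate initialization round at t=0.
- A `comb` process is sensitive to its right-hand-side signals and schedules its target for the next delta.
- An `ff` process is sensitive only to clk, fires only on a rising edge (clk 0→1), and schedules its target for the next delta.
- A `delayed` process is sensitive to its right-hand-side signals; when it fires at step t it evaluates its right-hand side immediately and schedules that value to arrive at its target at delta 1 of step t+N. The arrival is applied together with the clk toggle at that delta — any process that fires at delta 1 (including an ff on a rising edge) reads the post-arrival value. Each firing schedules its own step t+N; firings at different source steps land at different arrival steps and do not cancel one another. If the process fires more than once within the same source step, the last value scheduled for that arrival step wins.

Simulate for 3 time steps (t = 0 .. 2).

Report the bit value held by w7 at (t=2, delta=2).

[bits: w5,w8,clk,w3,w0,w6,w7,w4,w2]
t=0: Δ0=000111001 Δ1=001111001 Δ2=001101101 Δ3=101101111 Δ4=101101110 Δ5=111101110 | 5Δ
t=1: Δ0=111101110 Δ1=110101110 | 1Δ
t=2: Δ0=110101110 Δ1=111101110 Δ2=111111110 | 2Δ

1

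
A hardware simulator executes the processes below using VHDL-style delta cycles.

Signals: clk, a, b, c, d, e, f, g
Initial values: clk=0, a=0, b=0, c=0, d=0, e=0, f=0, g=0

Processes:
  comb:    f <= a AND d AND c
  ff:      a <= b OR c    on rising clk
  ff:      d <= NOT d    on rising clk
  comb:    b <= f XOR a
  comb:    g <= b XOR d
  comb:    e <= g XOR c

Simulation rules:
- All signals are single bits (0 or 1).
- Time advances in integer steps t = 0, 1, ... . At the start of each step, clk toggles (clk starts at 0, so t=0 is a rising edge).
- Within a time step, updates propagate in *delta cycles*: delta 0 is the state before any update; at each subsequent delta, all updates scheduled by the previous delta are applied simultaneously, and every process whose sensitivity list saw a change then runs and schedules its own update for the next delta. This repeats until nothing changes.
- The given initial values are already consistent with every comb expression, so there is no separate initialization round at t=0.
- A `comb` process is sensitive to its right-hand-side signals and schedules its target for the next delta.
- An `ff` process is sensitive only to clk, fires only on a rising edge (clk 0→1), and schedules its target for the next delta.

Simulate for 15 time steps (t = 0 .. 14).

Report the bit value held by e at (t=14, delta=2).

1

[bits: b,a,d,clk,c,f,g,e]
t=0: Δ0=00000000 Δ1=00010000 Δ2=00110000 Δ3=00110010 Δ4=00110011 | 4Δ
t=1: Δ0=00110011 Δ1=00100011 | 1Δ
t=2: Δ0=00100011 Δ1=00110011 Δ2=00010011 Δ3=00010001 Δ4=00010000 | 4Δ
t=3: Δ0=00010000 Δ1=00000000 | 1Δ
t=4: Δ0=00000000 Δ1=00010000 Δ2=00110000 Δ3=00110010 Δ4=00110011 | 4Δ
t=5: Δ0=00110011 Δ1=00100011 | 1Δ
t=6: Δ0=00100011 Δ1=00110011 Δ2=00010011 Δ3=00010001 Δ4=00010000 | 4Δ
t=7: Δ0=00010000 Δ1=00000000 | 1Δ
t=8: Δ0=00000000 Δ1=00010000 Δ2=00110000 Δ3=00110010 Δ4=00110011 | 4Δ
t=9: Δ0=00110011 Δ1=00100011 | 1Δ
t=10: Δ0=00100011 Δ1=00110011 Δ2=00010011 Δ3=00010001 Δ4=00010000 | 4Δ
t=11: Δ0=00010000 Δ1=00000000 | 1Δ
t=12: Δ0=00000000 Δ1=00010000 Δ2=00110000 Δ3=00110010 Δ4=00110011 | 4Δ
t=13: Δ0=00110011 Δ1=00100011 | 1Δ
t=14: Δ0=00100011 Δ1=00110011 Δ2=00010011 Δ3=00010001 Δ4=00010000 | 4Δ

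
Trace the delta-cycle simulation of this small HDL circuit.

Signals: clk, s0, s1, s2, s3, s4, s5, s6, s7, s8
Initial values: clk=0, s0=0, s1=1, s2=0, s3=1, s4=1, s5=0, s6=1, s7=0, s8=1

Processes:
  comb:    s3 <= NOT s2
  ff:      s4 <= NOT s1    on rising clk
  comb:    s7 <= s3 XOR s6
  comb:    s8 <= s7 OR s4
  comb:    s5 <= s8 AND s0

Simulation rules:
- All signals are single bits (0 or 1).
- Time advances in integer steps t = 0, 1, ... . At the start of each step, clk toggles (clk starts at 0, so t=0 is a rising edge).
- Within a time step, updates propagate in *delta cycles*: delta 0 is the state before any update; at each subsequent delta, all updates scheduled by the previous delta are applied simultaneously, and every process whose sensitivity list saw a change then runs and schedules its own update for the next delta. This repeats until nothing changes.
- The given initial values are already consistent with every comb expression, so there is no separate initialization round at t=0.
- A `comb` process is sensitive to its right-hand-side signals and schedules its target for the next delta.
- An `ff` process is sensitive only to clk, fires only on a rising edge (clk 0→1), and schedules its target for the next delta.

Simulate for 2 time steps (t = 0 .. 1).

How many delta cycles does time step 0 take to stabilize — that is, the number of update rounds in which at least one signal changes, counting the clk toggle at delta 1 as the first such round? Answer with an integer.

[bits: s7,s8,s1,s0,clk,s6,s3,s2,s4,s5]
t=0: Δ0=0110011010 Δ1=0110111010 Δ2=0110111000 Δ3=0010111000 | 3Δ
t=1: Δ0=0010111000 Δ1=0010011000 | 1Δ

3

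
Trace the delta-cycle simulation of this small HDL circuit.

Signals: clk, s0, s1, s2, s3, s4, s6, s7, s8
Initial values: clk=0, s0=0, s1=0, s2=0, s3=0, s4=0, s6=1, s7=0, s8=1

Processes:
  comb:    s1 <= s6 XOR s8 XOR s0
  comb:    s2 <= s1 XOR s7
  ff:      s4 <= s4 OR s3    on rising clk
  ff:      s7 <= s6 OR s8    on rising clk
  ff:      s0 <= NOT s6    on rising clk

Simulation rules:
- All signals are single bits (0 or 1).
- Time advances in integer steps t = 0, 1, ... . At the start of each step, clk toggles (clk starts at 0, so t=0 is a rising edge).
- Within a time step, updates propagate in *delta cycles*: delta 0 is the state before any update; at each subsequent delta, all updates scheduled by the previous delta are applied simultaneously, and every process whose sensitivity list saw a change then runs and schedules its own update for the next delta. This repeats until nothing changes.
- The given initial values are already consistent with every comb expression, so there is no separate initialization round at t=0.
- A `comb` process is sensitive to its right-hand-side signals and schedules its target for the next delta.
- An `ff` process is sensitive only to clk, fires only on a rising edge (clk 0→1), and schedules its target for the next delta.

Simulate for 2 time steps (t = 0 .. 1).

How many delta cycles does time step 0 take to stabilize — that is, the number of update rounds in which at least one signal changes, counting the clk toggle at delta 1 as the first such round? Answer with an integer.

t0.Δ0 s4=0 s8=1 s2=0 s0=0 s7=0 s3=0 clk=0 s6=1 s1=0
t0.Δ1 s4=0 s8=1 s2=0 s0=0 s7=0 s3=0 clk=1 s6=1 s1=0
t0.Δ2 s4=0 s8=1 s2=0 s0=0 s7=1 s3=0 clk=1 s6=1 s1=0
t0.Δ3 s4=0 s8=1 s2=1 s0=0 s7=1 s3=0 clk=1 s6=1 s1=0
t1.Δ0 s4=0 s8=1 s2=1 s0=0 s7=1 s3=0 clk=1 s6=1 s1=0
t1.Δ1 s4=0 s8=1 s2=1 s0=0 s7=1 s3=0 clk=0 s6=1 s1=0

3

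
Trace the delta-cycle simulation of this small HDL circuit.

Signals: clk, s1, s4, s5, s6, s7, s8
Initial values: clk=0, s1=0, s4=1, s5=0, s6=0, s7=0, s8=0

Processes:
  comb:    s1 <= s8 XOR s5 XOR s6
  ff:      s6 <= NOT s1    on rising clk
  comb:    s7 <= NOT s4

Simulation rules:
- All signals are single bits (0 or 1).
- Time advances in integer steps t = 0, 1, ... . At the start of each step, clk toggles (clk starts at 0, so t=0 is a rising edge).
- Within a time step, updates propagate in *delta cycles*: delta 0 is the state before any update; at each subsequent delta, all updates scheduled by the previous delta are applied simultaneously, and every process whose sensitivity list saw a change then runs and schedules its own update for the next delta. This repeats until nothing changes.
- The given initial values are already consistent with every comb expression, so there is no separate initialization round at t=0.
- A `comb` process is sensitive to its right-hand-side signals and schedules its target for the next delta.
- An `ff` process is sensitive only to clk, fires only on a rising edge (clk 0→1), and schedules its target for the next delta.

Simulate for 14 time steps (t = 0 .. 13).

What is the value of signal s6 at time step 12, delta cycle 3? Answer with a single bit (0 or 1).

1

t=0 Δ0: s7=0 s1=0 s4=1 s8=0 s5=0 clk=0 s6=0
  Δ1: clk:0→1
  Δ2: s6:0→1
  Δ3: s1:0→1
  (3Δ to stable)
t=1 Δ0: s7=0 s1=1 s4=1 s8=0 s5=0 clk=1 s6=1
  Δ1: clk:1→0
  (1Δ to stable)
t=2 Δ0: s7=0 s1=1 s4=1 s8=0 s5=0 clk=0 s6=1
  Δ1: clk:0→1
  Δ2: s6:1→0
  Δ3: s1:1→0
  (3Δ to stable)
t=3 Δ0: s7=0 s1=0 s4=1 s8=0 s5=0 clk=1 s6=0
  Δ1: clk:1→0
  (1Δ to stable)
t=4 Δ0: s7=0 s1=0 s4=1 s8=0 s5=0 clk=0 s6=0
  Δ1: clk:0→1
  Δ2: s6:0→1
  Δ3: s1:0→1
  (3Δ to stable)
t=5 Δ0: s7=0 s1=1 s4=1 s8=0 s5=0 clk=1 s6=1
  Δ1: clk:1→0
  (1Δ to stable)
t=6 Δ0: s7=0 s1=1 s4=1 s8=0 s5=0 clk=0 s6=1
  Δ1: clk:0→1
  Δ2: s6:1→0
  Δ3: s1:1→0
  (3Δ to stable)
t=7 Δ0: s7=0 s1=0 s4=1 s8=0 s5=0 clk=1 s6=0
  Δ1: clk:1→0
  (1Δ to stable)
t=8 Δ0: s7=0 s1=0 s4=1 s8=0 s5=0 clk=0 s6=0
  Δ1: clk:0→1
  Δ2: s6:0→1
  Δ3: s1:0→1
  (3Δ to stable)
t=9 Δ0: s7=0 s1=1 s4=1 s8=0 s5=0 clk=1 s6=1
  Δ1: clk:1→0
  (1Δ to stable)
t=10 Δ0: s7=0 s1=1 s4=1 s8=0 s5=0 clk=0 s6=1
  Δ1: clk:0→1
  Δ2: s6:1→0
  Δ3: s1:1→0
  (3Δ to stable)
t=11 Δ0: s7=0 s1=0 s4=1 s8=0 s5=0 clk=1 s6=0
  Δ1: clk:1→0
  (1Δ to stable)
t=12 Δ0: s7=0 s1=0 s4=1 s8=0 s5=0 clk=0 s6=0
  Δ1: clk:0→1
  Δ2: s6:0→1
  Δ3: s1:0→1
  (3Δ to stable)
t=13 Δ0: s7=0 s1=1 s4=1 s8=0 s5=0 clk=1 s6=1
  Δ1: clk:1→0
  (1Δ to stable)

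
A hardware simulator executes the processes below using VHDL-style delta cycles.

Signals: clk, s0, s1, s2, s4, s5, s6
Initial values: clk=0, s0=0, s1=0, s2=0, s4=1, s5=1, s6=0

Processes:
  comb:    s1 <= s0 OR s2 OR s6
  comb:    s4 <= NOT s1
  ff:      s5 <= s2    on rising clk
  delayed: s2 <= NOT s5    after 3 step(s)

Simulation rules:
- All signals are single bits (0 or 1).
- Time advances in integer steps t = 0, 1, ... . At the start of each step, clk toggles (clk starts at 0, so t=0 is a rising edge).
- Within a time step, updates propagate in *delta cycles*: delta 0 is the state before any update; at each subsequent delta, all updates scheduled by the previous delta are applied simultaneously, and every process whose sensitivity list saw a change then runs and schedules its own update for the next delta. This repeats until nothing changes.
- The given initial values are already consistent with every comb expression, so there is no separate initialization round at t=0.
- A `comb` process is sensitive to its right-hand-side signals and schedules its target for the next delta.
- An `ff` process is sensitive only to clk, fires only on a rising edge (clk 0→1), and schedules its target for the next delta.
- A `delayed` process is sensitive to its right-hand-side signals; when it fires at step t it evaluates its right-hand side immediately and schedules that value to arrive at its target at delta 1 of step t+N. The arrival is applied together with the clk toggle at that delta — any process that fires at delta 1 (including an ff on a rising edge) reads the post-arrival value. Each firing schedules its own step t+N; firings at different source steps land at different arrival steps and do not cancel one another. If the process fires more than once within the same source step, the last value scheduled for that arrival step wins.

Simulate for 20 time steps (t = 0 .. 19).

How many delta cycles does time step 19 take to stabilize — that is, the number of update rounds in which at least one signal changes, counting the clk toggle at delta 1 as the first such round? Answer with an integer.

3

[bits: s5,s1,clk,s0,s4,s2,s6]
t=0: Δ0=1000100 Δ1=1010100 Δ2=0010100 | 2Δ
t=1: Δ0=0010100 Δ1=0000100 | 1Δ
t=2: Δ0=0000100 Δ1=0010100 | 1Δ
t=3: Δ0=0010100 Δ1=0000110 Δ2=0100110 Δ3=0100010 | 3Δ
t=4: Δ0=0100010 Δ1=0110010 Δ2=1110010 | 2Δ
t=5: Δ0=1110010 Δ1=1100010 | 1Δ
t=6: Δ0=1100010 Δ1=1110010 | 1Δ
t=7: Δ0=1110010 Δ1=1100000 Δ2=1000000 Δ3=1000100 | 3Δ
t=8: Δ0=1000100 Δ1=1010100 Δ2=0010100 | 2Δ
t=9: Δ0=0010100 Δ1=0000100 | 1Δ
t=10: Δ0=0000100 Δ1=0010100 | 1Δ
t=11: Δ0=0010100 Δ1=0000110 Δ2=0100110 Δ3=0100010 | 3Δ
t=12: Δ0=0100010 Δ1=0110010 Δ2=1110010 | 2Δ
t=13: Δ0=1110010 Δ1=1100010 | 1Δ
t=14: Δ0=1100010 Δ1=1110010 | 1Δ
t=15: Δ0=1110010 Δ1=1100000 Δ2=1000000 Δ3=1000100 | 3Δ
t=16: Δ0=1000100 Δ1=1010100 Δ2=0010100 | 2Δ
t=17: Δ0=0010100 Δ1=0000100 | 1Δ
t=18: Δ0=0000100 Δ1=0010100 | 1Δ
t=19: Δ0=0010100 Δ1=0000110 Δ2=0100110 Δ3=0100010 | 3Δ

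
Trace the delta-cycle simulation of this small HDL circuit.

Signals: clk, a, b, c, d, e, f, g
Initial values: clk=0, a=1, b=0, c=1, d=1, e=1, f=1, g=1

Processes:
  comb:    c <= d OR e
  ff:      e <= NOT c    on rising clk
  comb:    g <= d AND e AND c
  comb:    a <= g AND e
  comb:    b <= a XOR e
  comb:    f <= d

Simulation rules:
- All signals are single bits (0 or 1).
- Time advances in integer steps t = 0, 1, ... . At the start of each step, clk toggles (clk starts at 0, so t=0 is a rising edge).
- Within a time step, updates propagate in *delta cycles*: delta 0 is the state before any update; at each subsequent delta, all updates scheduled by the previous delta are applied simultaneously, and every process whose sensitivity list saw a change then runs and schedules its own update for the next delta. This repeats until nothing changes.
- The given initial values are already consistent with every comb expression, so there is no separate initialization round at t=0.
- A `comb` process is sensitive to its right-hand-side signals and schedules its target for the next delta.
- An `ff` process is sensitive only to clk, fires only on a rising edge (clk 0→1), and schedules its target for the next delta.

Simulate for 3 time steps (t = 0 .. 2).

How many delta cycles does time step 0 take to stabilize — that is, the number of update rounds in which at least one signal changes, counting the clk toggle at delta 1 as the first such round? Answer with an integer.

[bits: a,c,g,e,d,f,b,clk]
t=0: Δ0=11111100 Δ1=11111101 Δ2=11101101 Δ3=01001111 Δ4=01001101 | 4Δ
t=1: Δ0=01001101 Δ1=01001100 | 1Δ
t=2: Δ0=01001100 Δ1=01001101 | 1Δ

4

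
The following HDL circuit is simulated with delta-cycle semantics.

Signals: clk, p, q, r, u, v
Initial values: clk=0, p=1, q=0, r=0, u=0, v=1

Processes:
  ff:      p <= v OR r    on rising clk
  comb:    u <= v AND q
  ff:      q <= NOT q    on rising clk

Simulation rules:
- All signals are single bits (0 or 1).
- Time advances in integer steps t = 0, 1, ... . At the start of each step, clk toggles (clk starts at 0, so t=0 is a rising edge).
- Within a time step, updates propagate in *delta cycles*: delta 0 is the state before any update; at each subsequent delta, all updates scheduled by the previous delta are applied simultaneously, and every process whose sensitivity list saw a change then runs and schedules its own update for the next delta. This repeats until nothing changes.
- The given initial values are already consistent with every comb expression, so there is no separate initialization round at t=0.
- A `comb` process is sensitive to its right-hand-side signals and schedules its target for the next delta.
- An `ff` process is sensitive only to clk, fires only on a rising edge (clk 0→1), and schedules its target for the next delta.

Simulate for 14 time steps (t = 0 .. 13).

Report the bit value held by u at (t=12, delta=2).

t0.Δ0 u=0 q=0 p=1 r=0 v=1 clk=0
t0.Δ1 u=0 q=0 p=1 r=0 v=1 clk=1
t0.Δ2 u=0 q=1 p=1 r=0 v=1 clk=1
t0.Δ3 u=1 q=1 p=1 r=0 v=1 clk=1
t1.Δ0 u=1 q=1 p=1 r=0 v=1 clk=1
t1.Δ1 u=1 q=1 p=1 r=0 v=1 clk=0
t2.Δ0 u=1 q=1 p=1 r=0 v=1 clk=0
t2.Δ1 u=1 q=1 p=1 r=0 v=1 clk=1
t2.Δ2 u=1 q=0 p=1 r=0 v=1 clk=1
t2.Δ3 u=0 q=0 p=1 r=0 v=1 clk=1
t3.Δ0 u=0 q=0 p=1 r=0 v=1 clk=1
t3.Δ1 u=0 q=0 p=1 r=0 v=1 clk=0
t4.Δ0 u=0 q=0 p=1 r=0 v=1 clk=0
t4.Δ1 u=0 q=0 p=1 r=0 v=1 clk=1
t4.Δ2 u=0 q=1 p=1 r=0 v=1 clk=1
t4.Δ3 u=1 q=1 p=1 r=0 v=1 clk=1
t5.Δ0 u=1 q=1 p=1 r=0 v=1 clk=1
t5.Δ1 u=1 q=1 p=1 r=0 v=1 clk=0
t6.Δ0 u=1 q=1 p=1 r=0 v=1 clk=0
t6.Δ1 u=1 q=1 p=1 r=0 v=1 clk=1
t6.Δ2 u=1 q=0 p=1 r=0 v=1 clk=1
t6.Δ3 u=0 q=0 p=1 r=0 v=1 clk=1
t7.Δ0 u=0 q=0 p=1 r=0 v=1 clk=1
t7.Δ1 u=0 q=0 p=1 r=0 v=1 clk=0
t8.Δ0 u=0 q=0 p=1 r=0 v=1 clk=0
t8.Δ1 u=0 q=0 p=1 r=0 v=1 clk=1
t8.Δ2 u=0 q=1 p=1 r=0 v=1 clk=1
t8.Δ3 u=1 q=1 p=1 r=0 v=1 clk=1
t9.Δ0 u=1 q=1 p=1 r=0 v=1 clk=1
t9.Δ1 u=1 q=1 p=1 r=0 v=1 clk=0
t10.Δ0 u=1 q=1 p=1 r=0 v=1 clk=0
t10.Δ1 u=1 q=1 p=1 r=0 v=1 clk=1
t10.Δ2 u=1 q=0 p=1 r=0 v=1 clk=1
t10.Δ3 u=0 q=0 p=1 r=0 v=1 clk=1
t11.Δ0 u=0 q=0 p=1 r=0 v=1 clk=1
t11.Δ1 u=0 q=0 p=1 r=0 v=1 clk=0
t12.Δ0 u=0 q=0 p=1 r=0 v=1 clk=0
t12.Δ1 u=0 q=0 p=1 r=0 v=1 clk=1
t12.Δ2 u=0 q=1 p=1 r=0 v=1 clk=1
t12.Δ3 u=1 q=1 p=1 r=0 v=1 clk=1
t13.Δ0 u=1 q=1 p=1 r=0 v=1 clk=1
t13.Δ1 u=1 q=1 p=1 r=0 v=1 clk=0

0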